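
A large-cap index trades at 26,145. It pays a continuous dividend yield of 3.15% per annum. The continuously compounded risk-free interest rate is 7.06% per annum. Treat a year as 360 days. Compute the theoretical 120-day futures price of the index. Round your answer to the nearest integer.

26,488

F = S·e^((r − q)T) = 26145 · e^((0.0706 − 0.0315) × 120/360)
= 26145 · e^0.013033 = 26145 × 1.013118
F = 26,488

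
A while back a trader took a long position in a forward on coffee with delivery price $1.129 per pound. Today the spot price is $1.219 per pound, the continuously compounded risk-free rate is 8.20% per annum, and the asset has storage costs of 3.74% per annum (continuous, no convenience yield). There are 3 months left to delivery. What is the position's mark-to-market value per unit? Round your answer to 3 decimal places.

Current fair forward for the remaining 3 months: F = S·e^((r + u)·T), (r + u) = 0.0820 + 0.0374 = 0.1194
F = 1.219 · e^(0.1194 × 3/12) = 1.219 × 1.030300 = 1.2559
Value of long forward = (F − K)·e^(−rT) = (1.2559 − 1.129) · e^(−0.0820·3/12)
= 0.1269 × 0.979709 = 0.124

$0.124 per pound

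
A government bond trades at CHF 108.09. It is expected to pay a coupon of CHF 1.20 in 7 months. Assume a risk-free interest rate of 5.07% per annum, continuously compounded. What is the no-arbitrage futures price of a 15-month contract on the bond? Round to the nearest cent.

PV(coupons) I = 1.20·e^(−0.0507·7/12)
I = 1.1650
F = (S − I)·e^(rT) = (108.09 − 1.1650) · e^(0.0507·15/12)
= 106.9250 · e^0.063375 = 106.9250 × 1.065426 = CHF 113.92

CHF 113.92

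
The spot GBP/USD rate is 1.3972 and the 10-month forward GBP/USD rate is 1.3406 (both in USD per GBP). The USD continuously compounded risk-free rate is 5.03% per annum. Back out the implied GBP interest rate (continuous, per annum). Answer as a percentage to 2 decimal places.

F = S·e^((r_USD − r_GBP)T) ⇒ r_GBP = r_USD − ln(F/S)/T
ln(1.3406/1.3972) = -0.041353; /(10/12) = -0.049624
r_GBP = 0.0503 + 0.049624 = 0.099924
r_GBP = 9.99%

9.99%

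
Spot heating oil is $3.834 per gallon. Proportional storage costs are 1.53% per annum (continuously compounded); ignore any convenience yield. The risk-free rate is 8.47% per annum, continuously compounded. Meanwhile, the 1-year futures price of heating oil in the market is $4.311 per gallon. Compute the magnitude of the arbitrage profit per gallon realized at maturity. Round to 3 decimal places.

$0.074 per gallon

Fair futures: F* = S·e^(carry·T), with carry = (r + u) = 0.0847 + 0.0153 = 0.1000
F* = 3.834 · e^(0.1000 × 1) = 3.834 · e^0.100000 = 3.834 × 1.105171 = $4.2372
Market $4.311 > fair $4.2372: forward overpriced → cash-and-carry (buy spot, short the forward).
At maturity, profit = |F_mkt − F*| = |4.311 − 4.2372| = $0.074 per gallon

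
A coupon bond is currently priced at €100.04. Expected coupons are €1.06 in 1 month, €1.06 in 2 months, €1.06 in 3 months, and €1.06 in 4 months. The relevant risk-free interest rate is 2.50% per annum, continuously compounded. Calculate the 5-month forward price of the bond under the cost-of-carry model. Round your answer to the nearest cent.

PV(coupons) I = 1.06·e^(−0.0250·1/12) + 1.06·e^(−0.0250·2/12) + 1.06·e^(−0.0250·3/12) + 1.06·e^(−0.0250·4/12)
I = 1.0578 + 1.0556 + 1.0534 + 1.0512 = 4.2180
F = (S − I)·e^(rT) = (100.04 − 4.2180) · e^(0.0250·5/12)
= 95.8220 · e^0.010417 = 95.8220 × 1.010471 = €96.83

€96.83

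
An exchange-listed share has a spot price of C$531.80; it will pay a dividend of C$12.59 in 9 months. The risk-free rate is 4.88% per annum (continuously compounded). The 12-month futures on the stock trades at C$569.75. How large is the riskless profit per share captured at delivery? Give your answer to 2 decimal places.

C$24.10 per share

PV(dividends) I = 12.59·e^(−0.0488·9/12) = 12.1375
Fair futures F* = (S − I)·e^(rT) = (531.80 − 12.1375)·e^0.048800 = 519.6625 × 1.050010 = 545.6508
Market C$569.75 > fair 545.6508: forward overpriced → cash-and-carry (borrow at r, buy the stock and collect the dividends, short the forward).
Profit at T = |F_mkt − F*| = |569.75 − 545.6508| = C$24.10 per share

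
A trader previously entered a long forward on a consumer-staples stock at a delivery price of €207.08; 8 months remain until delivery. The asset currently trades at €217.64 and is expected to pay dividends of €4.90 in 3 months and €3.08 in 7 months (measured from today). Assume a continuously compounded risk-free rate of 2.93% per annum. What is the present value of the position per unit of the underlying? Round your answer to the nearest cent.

PV(remaining dividends) I = 4.90·e^(−0.0293·3/12) + 3.08·e^(−0.0293·7/12) = 7.8920
Current forward F = (S − I)·e^(rT) = (217.64 − 7.8920)·e^(0.0293·8/12) = 209.7480 × 1.019725 = 213.8853
Value (long) = (F − K)·e^(−rT) = (213.8853 − 207.08) × 0.980656 = 6.6737
Value = €6.67

€6.67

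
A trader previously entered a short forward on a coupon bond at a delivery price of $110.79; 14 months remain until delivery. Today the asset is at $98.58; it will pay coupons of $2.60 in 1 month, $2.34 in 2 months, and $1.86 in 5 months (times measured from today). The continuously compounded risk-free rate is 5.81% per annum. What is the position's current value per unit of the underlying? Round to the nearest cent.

PV(remaining coupons) I = 2.60·e^(−0.0581·1/12) + 2.34·e^(−0.0581·2/12) + 1.86·e^(−0.0581·5/12) = 6.7204
Current forward F = (S − I)·e^(rT) = (98.58 − 6.7204)·e^(0.0581·14/12) = 91.8596 × 1.070133 = 98.3020
Value (long) = (F − K)·e^(−rT) = (98.3020 − 110.79) × 0.934463 = -11.6696
Short position value = −(long value) = $11.67

$11.67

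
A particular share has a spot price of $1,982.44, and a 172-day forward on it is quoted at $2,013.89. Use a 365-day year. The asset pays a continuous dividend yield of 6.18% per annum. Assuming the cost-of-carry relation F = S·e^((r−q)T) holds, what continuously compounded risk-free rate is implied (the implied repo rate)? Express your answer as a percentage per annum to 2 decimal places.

From F = S·e^((r−q)T): (r − q) = ln(F/S)/T
ln(2013.89/1982.44) = ln(1.015864) = 0.015739
(r − q) = 0.015739 / (172/365) = 0.033400
r = ln(F/S)/T + q = 0.033400 + 0.0618 = 0.095200
r = 9.52%

9.52%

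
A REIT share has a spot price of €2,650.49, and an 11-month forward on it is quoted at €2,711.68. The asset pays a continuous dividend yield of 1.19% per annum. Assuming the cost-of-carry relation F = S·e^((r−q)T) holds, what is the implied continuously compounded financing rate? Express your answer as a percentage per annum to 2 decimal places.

From F = S·e^((r−q)T): (r − q) = ln(F/S)/T
ln(2711.68/2650.49) = ln(1.023086) = 0.022824
(r − q) = 0.022824 / (11/12) = 0.024899
r = ln(F/S)/T + q = 0.024899 + 0.0119 = 0.036799
r = 3.68%

3.68%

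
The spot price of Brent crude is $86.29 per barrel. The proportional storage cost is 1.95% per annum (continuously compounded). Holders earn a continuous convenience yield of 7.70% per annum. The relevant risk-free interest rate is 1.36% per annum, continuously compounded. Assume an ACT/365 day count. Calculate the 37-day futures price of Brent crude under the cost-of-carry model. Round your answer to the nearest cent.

$85.91 per barrel

Net carry = r + u − y = 0.0136 + 0.0195 − 0.0770 = -0.0439
F = S·e^((r+u−y)T) = 86.29 · e^(-0.0439 × 37/365) = 86.29 · e^-0.004450
= 86.29 × 0.995560 = $85.91 per barrel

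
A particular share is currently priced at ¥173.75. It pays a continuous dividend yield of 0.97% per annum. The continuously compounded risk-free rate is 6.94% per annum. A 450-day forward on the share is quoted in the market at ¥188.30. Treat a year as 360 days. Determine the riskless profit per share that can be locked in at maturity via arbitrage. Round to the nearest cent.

Fair forward: F* = S·e^(carry·T), with carry = (r − q) = 0.0694 − 0.0097 = 0.0597
F* = 173.75 · e^(0.0597 × 450/360) = 173.75 · e^0.074625 = 173.75 × 1.077480 = ¥187.2122
Market ¥188.30 > fair ¥187.2122: forward overpriced → cash-and-carry (buy spot, short the forward).
At maturity, profit = |F_mkt − F*| = |188.30 − 187.2122| = ¥1.09 per share

¥1.09 per share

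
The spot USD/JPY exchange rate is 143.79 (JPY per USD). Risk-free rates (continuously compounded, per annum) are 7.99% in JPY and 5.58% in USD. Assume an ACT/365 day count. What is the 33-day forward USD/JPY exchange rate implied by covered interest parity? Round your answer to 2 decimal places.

144.10

F = S·e^((r_JPY − r_USD)T) = 143.79 · e^((0.0799 − 0.0558) × 33/365)
= 143.79 · e^0.002179 = 143.79 × 1.002181
F = 144.10 JPY per USD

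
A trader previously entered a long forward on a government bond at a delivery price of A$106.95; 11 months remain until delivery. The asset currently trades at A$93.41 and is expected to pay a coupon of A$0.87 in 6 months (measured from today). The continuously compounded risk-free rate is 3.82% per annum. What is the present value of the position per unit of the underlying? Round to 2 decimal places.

-A$10.71

PV(remaining coupons) I = 0.87·e^(−0.0382·6/12) = 0.8535
Current forward F = (S − I)·e^(rT) = (93.41 − 0.8535)·e^(0.0382·11/12) = 92.5565 × 1.035637 = 95.8549
Value (long) = (F − K)·e^(−rT) = (95.8549 − 106.95) × 0.965589 = -10.7133
Value = -A$10.71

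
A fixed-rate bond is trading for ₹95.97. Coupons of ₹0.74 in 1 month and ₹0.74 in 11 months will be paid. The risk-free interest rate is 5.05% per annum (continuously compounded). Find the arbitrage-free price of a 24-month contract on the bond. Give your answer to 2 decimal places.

PV(coupons) I = 0.74·e^(−0.0505·1/12) + 0.74·e^(−0.0505·11/12)
I = 0.7369 + 0.7065 = 1.4434
F = (S − I)·e^(rT) = (95.97 − 1.4434) · e^(0.0505·24/12)
= 94.5266 · e^0.101000 = 94.5266 × 1.106277 = ₹104.57

₹104.57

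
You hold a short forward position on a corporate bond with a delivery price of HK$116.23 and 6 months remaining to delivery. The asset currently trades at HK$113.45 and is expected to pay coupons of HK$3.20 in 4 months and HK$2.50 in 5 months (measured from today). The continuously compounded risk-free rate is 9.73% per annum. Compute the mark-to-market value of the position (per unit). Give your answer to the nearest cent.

PV(remaining coupons) I = 3.20·e^(−0.0973·4/12) + 2.50·e^(−0.0973·5/12) = 5.4986
Current forward F = (S − I)·e^(rT) = (113.45 − 5.4986)·e^(0.0973·6/12) = 107.9514 × 1.049853 = 113.3331
Value (long) = (F − K)·e^(−rT) = (113.3331 − 116.23) × 0.952514 = -2.7593
Short position value = −(long value) = HK$2.76

HK$2.76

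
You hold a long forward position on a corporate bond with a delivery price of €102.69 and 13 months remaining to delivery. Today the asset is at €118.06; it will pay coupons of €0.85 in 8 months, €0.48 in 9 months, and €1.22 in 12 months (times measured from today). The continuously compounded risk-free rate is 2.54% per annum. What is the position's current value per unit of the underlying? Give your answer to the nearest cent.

€15.66

PV(remaining coupons) I = 0.85·e^(−0.0254·8/12) + 0.48·e^(−0.0254·9/12) + 1.22·e^(−0.0254·12/12) = 2.4961
Current forward F = (S − I)·e^(rT) = (118.06 − 2.4961)·e^(0.0254·13/12) = 115.5639 × 1.027899 = 118.7880
Value (long) = (F − K)·e^(−rT) = (118.7880 − 102.69) × 0.972858 = 15.6611
Value = €15.66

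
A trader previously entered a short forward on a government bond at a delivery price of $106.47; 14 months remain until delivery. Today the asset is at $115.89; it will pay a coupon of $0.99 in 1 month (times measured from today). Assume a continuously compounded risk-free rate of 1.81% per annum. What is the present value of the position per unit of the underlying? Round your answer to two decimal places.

PV(remaining coupons) I = 0.99·e^(−0.0181·1/12) = 0.9885
Current forward F = (S − I)·e^(rT) = (115.89 − 0.9885)·e^(0.0181·14/12) = 114.9015 × 1.021341 = 117.3536
Value (long) = (F − K)·e^(−rT) = (117.3536 − 106.47) × 0.979105 = 10.6562
Short position value = −(long value) = -$10.66

-$10.66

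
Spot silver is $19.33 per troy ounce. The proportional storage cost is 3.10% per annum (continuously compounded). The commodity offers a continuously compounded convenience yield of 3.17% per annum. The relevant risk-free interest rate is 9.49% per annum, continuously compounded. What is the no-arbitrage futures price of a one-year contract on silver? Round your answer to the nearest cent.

Net carry = r + u − y = 0.0949 + 0.0310 − 0.0317 = 0.0942
F = S·e^((r+u−y)T) = 19.33 · e^(0.0942 × 12/12) = 19.33 · e^0.094200
= 19.33 × 1.098779 = $21.24 per troy ounce

$21.24 per troy ounce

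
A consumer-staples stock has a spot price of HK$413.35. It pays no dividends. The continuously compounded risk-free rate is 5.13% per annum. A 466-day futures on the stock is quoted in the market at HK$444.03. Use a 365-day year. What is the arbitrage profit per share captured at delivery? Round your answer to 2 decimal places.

HK$2.70 per share

Fair futures: F* = S·e^(carry·T), with carry = r = 0.0513
F* = 413.35 · e^(0.0513 × 466/365) = 413.35 · e^0.065495 = 413.35 × 1.067687 = HK$441.3284
Market HK$444.03 > fair HK$441.3284: forward overpriced → cash-and-carry (buy spot, short the forward).
At maturity, profit = |F_mkt − F*| = |444.03 − 441.3284| = HK$2.70 per share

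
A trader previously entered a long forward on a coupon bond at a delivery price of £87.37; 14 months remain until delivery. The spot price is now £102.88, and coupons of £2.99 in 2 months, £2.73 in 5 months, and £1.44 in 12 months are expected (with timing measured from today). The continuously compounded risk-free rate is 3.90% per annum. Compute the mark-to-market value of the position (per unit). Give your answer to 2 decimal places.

PV(remaining coupons) I = 2.99·e^(−0.0390·2/12) + 2.73·e^(−0.0390·5/12) + 1.44·e^(−0.0390·12/12) = 7.0415
Current forward F = (S − I)·e^(rT) = (102.88 − 7.0415)·e^(0.0390·14/12) = 95.8385 × 1.046551 = 100.2999
Value (long) = (F − K)·e^(−rT) = (100.2999 − 87.37) × 0.955520 = 12.3548
Value = £12.35

£12.35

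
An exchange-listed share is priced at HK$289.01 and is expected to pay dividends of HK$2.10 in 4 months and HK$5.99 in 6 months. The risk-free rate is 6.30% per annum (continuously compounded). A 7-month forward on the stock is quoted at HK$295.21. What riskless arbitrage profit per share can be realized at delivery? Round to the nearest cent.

PV(dividends) I = 2.10·e^(−0.0630·4/12) + 5.99·e^(−0.0630·6/12) = 7.8606
Fair forward F* = (S − I)·e^(rT) = (289.01 − 7.8606)·e^0.036750 = 281.1494 × 1.037434 = 291.6739
Market HK$295.21 > fair 291.6739: forward overpriced → cash-and-carry (borrow at r, buy the stock and collect the dividends, short the forward).
Profit at T = |F_mkt − F*| = |295.21 − 291.6739| = HK$3.54 per share

HK$3.54 per share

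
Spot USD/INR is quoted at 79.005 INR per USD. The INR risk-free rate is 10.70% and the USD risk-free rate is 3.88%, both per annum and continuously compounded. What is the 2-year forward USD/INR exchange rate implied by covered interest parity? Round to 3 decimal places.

90.551

F = S·e^((r_INR − r_USD)T) = 79.005 · e^((0.1070 − 0.0388) × 2)
= 79.005 · e^0.136400 = 79.005 × 1.146140
F = 90.551 INR per USD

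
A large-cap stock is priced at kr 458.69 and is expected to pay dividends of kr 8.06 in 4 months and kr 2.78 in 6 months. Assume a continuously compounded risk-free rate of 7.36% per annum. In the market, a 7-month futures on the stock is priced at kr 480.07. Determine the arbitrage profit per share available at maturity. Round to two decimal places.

PV(dividends) I = 8.06·e^(−0.0736·4/12) + 2.78·e^(−0.0736·6/12) = 10.5442
Fair futures F* = (S − I)·e^(rT) = (458.69 − 10.5442)·e^0.042933 = 448.1458 × 1.043868 = 467.8051
Market kr 480.07 > fair 467.8051: forward overpriced → cash-and-carry (borrow at r, buy the stock and collect the dividends, short the forward).
Profit at T = |F_mkt − F*| = |480.07 − 467.8051| = kr 12.26 per share

kr 12.26 per share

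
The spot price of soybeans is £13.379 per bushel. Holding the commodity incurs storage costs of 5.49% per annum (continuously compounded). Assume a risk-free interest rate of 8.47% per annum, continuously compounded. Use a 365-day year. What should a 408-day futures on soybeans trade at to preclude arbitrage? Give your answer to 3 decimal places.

Net carry = r + u − y = 0.0847 + 0.0549 − 0.0000 = 0.1396
F = S·e^((r+u−y)T) = 13.379 · e^(0.1396 × 408/365) = 13.379 · e^0.156046
= 13.379 × 1.168880 = £15.638 per bushel

£15.638 per bushel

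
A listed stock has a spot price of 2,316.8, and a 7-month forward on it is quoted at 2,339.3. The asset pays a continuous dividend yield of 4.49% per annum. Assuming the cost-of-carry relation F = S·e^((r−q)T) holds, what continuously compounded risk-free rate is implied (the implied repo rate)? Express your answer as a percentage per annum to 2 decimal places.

6.15%

From F = S·e^((r−q)T): (r − q) = ln(F/S)/T
ln(2339.3/2316.8) = ln(1.009712) = 0.009665
(r − q) = 0.009665 / (7/12) = 0.016569
r = ln(F/S)/T + q = 0.016569 + 0.0449 = 0.061469
r = 6.15%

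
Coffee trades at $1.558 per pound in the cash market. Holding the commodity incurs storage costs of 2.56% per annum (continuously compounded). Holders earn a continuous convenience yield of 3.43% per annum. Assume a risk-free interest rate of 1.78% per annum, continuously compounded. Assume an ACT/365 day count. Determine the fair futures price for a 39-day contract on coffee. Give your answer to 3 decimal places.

Net carry = r + u − y = 0.0178 + 0.0256 − 0.0343 = 0.0091
F = S·e^((r+u−y)T) = 1.558 · e^(0.0091 × 39/365) = 1.558 · e^0.000972
= 1.558 × 1.000972 = $1.560 per pound

$1.560 per pound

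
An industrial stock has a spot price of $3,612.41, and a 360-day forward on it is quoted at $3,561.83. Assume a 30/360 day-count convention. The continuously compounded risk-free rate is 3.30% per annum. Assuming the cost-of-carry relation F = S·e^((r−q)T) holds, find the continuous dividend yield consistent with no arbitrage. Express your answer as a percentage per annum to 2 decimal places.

From F = S·e^((r−q)T): (r − q) = ln(F/S)/T
ln(3561.83/3612.41) = ln(0.985998) = -0.014101
(r − q) = -0.014101 / (360/360) = -0.014101
q = r − ln(F/S)/T = 0.0330 + 0.014101 = 0.047101
q = 4.71%

4.71%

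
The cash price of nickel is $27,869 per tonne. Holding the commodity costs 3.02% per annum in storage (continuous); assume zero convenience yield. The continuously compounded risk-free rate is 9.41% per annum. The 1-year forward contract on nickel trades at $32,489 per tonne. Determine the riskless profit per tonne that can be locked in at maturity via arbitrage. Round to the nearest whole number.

Fair forward: F* = S·e^(carry·T), with carry = (r + u) = 0.0941 + 0.0302 = 0.1243
F* = 27869 · e^(0.1243 × 1) = 27869 · e^0.124300 = 27869 × 1.132356 = $31557.6294
Market $32489 > fair $31557.6294: forward overpriced → cash-and-carry (buy spot, short the forward).
At maturity, profit = |F_mkt − F*| = |32489 − 31557.6294| = $931 per tonne

$931 per tonne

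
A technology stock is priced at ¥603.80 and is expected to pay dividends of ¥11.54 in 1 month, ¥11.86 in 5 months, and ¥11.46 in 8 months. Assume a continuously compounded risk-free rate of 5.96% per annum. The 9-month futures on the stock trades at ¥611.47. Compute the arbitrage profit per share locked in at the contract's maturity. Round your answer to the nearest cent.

¥15.69 per share

PV(dividends) I = 11.54·e^(−0.0596·1/12) + 11.86·e^(−0.0596·5/12) + 11.46·e^(−0.0596·8/12) = 34.0655
Fair futures F* = (S − I)·e^(rT) = (603.80 − 34.0655)·e^0.044700 = 569.7345 × 1.045714 = 595.7793
Market ¥611.47 > fair 595.7793: forward overpriced → cash-and-carry (borrow at r, buy the stock and collect the dividends, short the forward).
Profit at T = |F_mkt − F*| = |611.47 − 595.7793| = ¥15.69 per share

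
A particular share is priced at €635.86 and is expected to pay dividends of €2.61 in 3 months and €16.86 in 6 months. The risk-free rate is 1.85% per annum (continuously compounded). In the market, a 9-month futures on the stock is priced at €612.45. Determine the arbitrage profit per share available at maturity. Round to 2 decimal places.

€12.72 per share

PV(dividends) I = 2.61·e^(−0.0185·3/12) + 16.86·e^(−0.0185·6/12) = 19.3027
Fair futures F* = (S − I)·e^(rT) = (635.86 − 19.3027)·e^0.013875 = 616.5573 × 1.013972 = 625.1718
Market €612.45 < fair 625.1718: forward underpriced → reverse cash-and-carry (short the stock, invest proceeds at r, pay the dividends, go long the forward).
Profit at T = |F_mkt − F*| = |612.45 − 625.1718| = €12.72 per share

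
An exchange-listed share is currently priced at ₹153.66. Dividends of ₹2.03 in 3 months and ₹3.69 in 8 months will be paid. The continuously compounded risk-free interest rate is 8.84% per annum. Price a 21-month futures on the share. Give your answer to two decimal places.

₹172.99

PV(dividends) I = 2.03·e^(−0.0884·3/12) + 3.69·e^(−0.0884·8/12)
I = 1.9856 + 3.4788 = 5.4644
F = (S − I)·e^(rT) = (153.66 − 5.4644) · e^(0.0884·21/12)
= 148.1956 · e^0.154700 = 148.1956 × 1.167308 = ₹172.99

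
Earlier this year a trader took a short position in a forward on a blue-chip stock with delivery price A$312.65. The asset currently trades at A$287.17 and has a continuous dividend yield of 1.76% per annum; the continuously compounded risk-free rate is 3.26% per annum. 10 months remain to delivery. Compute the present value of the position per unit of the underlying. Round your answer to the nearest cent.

Current fair forward for the remaining 10 months: F = S·e^((r − q)·T), (r − q) = 0.0326 − 0.0176 = 0.0150
F = 287.17 · e^(0.0150 × 10/12) = 287.17 × 1.012578 = 290.7820
Value of long forward = (F − K)·e^(−rT) = (290.7820 − 312.65) · e^(−0.0326·10/12)
= -21.8680 × 0.973199 = -21.28
Short position value = −(long value) = A$21.28

A$21.28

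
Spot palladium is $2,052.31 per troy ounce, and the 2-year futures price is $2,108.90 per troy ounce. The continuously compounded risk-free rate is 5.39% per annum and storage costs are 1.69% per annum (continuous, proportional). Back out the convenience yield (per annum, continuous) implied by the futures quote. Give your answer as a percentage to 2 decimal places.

F = S·e^((r+u−y)T) ⇒ (r+u−y) = ln(F/S)/T
ln(2108.90/2052.31) = 0.027200; /T ⇒ 0.013600
y = r + u − ln(F/S)/T = 0.0539 + 0.0169 − 0.013600 = 0.057200
y = 5.72%

5.72%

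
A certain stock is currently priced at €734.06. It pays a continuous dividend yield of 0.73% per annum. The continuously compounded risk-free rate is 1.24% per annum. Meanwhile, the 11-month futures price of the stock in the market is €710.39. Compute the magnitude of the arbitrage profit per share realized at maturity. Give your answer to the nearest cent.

€27.11 per share

Fair futures: F* = S·e^(carry·T), with carry = (r − q) = 0.0124 − 0.0073 = 0.0051
F* = 734.06 · e^(0.0051 × 11/12) = 734.06 · e^0.004675 = 734.06 × 1.004686 = €737.4998
Market €710.39 < fair €737.4998: forward underpriced → reverse cash-and-carry (short spot, go long the forward).
At maturity, profit = |F_mkt − F*| = |710.39 − 737.4998| = €27.11 per share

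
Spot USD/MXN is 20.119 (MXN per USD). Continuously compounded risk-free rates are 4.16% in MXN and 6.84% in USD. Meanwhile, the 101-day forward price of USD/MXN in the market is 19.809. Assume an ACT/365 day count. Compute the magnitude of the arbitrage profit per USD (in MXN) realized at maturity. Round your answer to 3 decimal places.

0.161 per USD (in MXN)

Fair forward: F* = S·e^(carry·T), with carry = (r_MXN − r_USD) = 0.0416 − 0.0684 = -0.0268
F* = 20.119 · e^(-0.0268 × 101/365) = 20.119 · e^-0.007416 = 20.119 × 0.992611 = 19.9703
Market 19.809 < fair 19.9703: forward underpriced → reverse cash-and-carry (short spot, go long the forward).
At maturity, profit = |F_mkt − F*| = |19.809 − 19.9703| = 0.161 per USD (in MXN)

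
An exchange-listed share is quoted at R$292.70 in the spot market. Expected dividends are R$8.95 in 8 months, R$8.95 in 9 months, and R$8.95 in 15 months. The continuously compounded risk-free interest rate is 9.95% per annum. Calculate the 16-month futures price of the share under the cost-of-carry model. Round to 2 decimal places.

PV(dividends) I = 8.95·e^(−0.0995·8/12) + 8.95·e^(−0.0995·9/12) + 8.95·e^(−0.0995·15/12)
I = 8.3756 + 8.3064 + 7.9033 = 24.5853
F = (S − I)·e^(rT) = (292.70 − 24.5853) · e^(0.0995·16/12)
= 268.1147 · e^0.132667 = 268.1147 × 1.141870 = R$306.15

R$306.15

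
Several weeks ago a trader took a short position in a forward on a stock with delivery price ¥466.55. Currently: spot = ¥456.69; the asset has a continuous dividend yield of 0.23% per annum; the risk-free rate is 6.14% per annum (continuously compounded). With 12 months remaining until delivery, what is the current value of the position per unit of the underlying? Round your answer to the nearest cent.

-¥16.88

Current fair forward for the remaining 12 months: F = S·e^((r − q)·T), (r − q) = 0.0614 − 0.0023 = 0.0591
F = 456.69 · e^(0.0591 × 12/12) = 456.69 × 1.060881 = 484.4937
Value of long forward = (F − K)·e^(−rT) = (484.4937 − 466.55) · e^(−0.0614·12/12)
= 17.9437 × 0.940447 = 16.88
Short position value = −(long value) = -¥16.88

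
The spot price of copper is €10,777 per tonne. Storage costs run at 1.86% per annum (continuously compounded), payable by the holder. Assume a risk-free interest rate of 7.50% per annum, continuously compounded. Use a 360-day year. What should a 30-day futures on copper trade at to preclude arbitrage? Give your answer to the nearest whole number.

€10,861 per tonne

Net carry = r + u − y = 0.0750 + 0.0186 − 0.0000 = 0.0936
F = S·e^((r+u−y)T) = 10777 · e^(0.0936 × 30/360) = 10777 · e^0.007800
= 10777 × 1.007830 = €10,861 per tonne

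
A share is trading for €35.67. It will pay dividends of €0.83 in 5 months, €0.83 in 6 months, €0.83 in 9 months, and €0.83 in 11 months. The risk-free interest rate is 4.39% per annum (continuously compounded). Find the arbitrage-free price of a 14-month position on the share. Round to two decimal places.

PV(dividends) I = 0.83·e^(−0.0439·5/12) + 0.83·e^(−0.0439·6/12) + 0.83·e^(−0.0439·9/12) + 0.83·e^(−0.0439·11/12)
I = 0.8150 + 0.8120 + 0.8031 + 0.7973 = 3.2274
F = (S − I)·e^(rT) = (35.67 − 3.2274) · e^(0.0439·14/12)
= 32.4426 · e^0.051217 = 32.4426 × 1.052551 = €34.15

€34.15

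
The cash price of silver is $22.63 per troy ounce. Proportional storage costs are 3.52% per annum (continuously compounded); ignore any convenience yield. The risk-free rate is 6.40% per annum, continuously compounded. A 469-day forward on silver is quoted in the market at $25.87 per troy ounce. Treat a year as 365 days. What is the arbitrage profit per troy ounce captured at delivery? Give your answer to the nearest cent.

$0.16 per troy ounce

Fair forward: F* = S·e^(carry·T), with carry = (r + u) = 0.0640 + 0.0352 = 0.0992
F* = 22.63 · e^(0.0992 × 469/365) = 22.63 · e^0.127465 = 22.63 × 1.135945 = $25.7064
Market $25.87 > fair $25.7064: forward overpriced → cash-and-carry (buy spot, short the forward).
At maturity, profit = |F_mkt − F*| = |25.87 − 25.7064| = $0.16 per troy ounce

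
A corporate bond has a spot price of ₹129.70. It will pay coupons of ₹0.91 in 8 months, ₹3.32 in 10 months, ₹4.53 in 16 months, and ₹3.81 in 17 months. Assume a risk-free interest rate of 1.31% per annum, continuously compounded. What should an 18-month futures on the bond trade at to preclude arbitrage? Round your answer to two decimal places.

₹119.65

PV(coupons) I = 0.91·e^(−0.0131·8/12) + 3.32·e^(−0.0131·10/12) + 4.53·e^(−0.0131·16/12) + 3.81·e^(−0.0131·17/12)
I = 0.9021 + 3.2840 + 4.4516 + 3.7399 = 12.3776
F = (S − I)·e^(rT) = (129.70 − 12.3776) · e^(0.0131·18/12)
= 117.3224 · e^0.019650 = 117.3224 × 1.019844 = ₹119.65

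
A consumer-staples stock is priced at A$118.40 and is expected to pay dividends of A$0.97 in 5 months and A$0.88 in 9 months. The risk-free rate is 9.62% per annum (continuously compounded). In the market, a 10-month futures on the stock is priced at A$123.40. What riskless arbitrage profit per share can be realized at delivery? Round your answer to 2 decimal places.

PV(dividends) I = 0.97·e^(−0.0962·5/12) + 0.88·e^(−0.0962·9/12) = 1.7506
Fair futures F* = (S − I)·e^(rT) = (118.40 − 1.7506)·e^0.080167 = 116.6494 × 1.083468 = 126.3859
Market A$123.40 < fair 126.3859: forward underpriced → reverse cash-and-carry (short the stock, invest proceeds at r, pay the dividends, go long the forward).
Profit at T = |F_mkt − F*| = |123.40 − 126.3859| = A$2.99 per share

A$2.99 per share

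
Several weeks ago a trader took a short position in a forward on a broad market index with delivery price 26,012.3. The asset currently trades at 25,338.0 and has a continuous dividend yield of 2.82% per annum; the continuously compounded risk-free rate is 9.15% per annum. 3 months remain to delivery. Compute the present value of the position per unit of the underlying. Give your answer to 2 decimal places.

264.03

Current fair forward for the remaining 3 months: F = S·e^((r − q)·T), (r − q) = 0.0915 − 0.0282 = 0.0633
F = 25338.0 · e^(0.0633 × 3/12) = 25338.0 × 1.01595088 = 25742.1634
Value of long forward = (F − K)·e^(−rT) = (25742.1634 − 26012.3) · e^(−0.0915·3/12)
= -270.1366 × 0.97738465 = -264.03
Short position value = −(long value) = 264.03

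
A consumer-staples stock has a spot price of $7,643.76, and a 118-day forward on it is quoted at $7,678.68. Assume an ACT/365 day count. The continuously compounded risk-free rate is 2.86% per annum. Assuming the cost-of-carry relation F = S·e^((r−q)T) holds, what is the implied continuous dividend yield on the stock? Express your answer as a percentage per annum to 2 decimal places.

From F = S·e^((r−q)T): (r − q) = ln(F/S)/T
ln(7678.68/7643.76) = ln(1.004568) = 0.004558
(r − q) = 0.004558 / (118/365) = 0.014099
q = r − ln(F/S)/T = 0.0286 − 0.014099 = 0.014501
q = 1.45%

1.45%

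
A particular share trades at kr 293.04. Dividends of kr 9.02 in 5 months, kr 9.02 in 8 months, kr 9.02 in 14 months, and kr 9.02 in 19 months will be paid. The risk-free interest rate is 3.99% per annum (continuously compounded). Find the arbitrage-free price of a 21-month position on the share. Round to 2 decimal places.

PV(dividends) I = 9.02·e^(−0.0399·5/12) + 9.02·e^(−0.0399·8/12) + 9.02·e^(−0.0399·14/12) + 9.02·e^(−0.0399·19/12)
I = 8.8713 + 8.7832 + 8.6097 + 8.4678 = 34.7320
F = (S − I)·e^(rT) = (293.04 − 34.7320) · e^(0.0399·21/12)
= 258.3080 · e^0.069825 = 258.3080 × 1.072321 = kr 276.99

kr 276.99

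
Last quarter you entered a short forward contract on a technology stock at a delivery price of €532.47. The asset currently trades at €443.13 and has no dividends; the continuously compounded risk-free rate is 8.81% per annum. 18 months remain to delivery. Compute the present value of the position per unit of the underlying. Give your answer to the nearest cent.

Current fair forward for the remaining 18 months: F = S·e^(r·T), r = 0.0881
F = 443.13 · e^(0.0881 × 18/12) = 443.13 × 1.141279 = 505.7350
Value of long forward = (F − K)·e^(−rT) = (505.7350 − 532.47) · e^(−0.0881·18/12)
= -26.7350 × 0.876210 = -23.43
Short position value = −(long value) = €23.43

€23.43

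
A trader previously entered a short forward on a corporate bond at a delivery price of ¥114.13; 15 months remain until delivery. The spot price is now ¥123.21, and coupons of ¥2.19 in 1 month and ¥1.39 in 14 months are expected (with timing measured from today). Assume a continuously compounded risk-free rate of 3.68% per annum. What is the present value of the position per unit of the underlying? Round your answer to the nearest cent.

-¥10.70

PV(remaining coupons) I = 2.19·e^(−0.0368·1/12) + 1.39·e^(−0.0368·14/12) = 3.5149
Current forward F = (S − I)·e^(rT) = (123.21 − 3.5149)·e^(0.0368·15/12) = 119.6951 × 1.047074 = 125.3296
Value (long) = (F − K)·e^(−rT) = (125.3296 − 114.13) × 0.955042 = 10.6961
Short position value = −(long value) = -¥10.70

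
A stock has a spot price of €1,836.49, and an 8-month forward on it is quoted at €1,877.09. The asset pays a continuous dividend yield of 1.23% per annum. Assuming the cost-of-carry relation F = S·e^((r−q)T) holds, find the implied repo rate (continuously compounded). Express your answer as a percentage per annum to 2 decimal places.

4.51%

From F = S·e^((r−q)T): (r − q) = ln(F/S)/T
ln(1877.09/1836.49) = ln(1.022107) = 0.021866
(r − q) = 0.021866 / (8/12) = 0.032799
r = ln(F/S)/T + q = 0.032799 + 0.0123 = 0.045099
r = 4.51%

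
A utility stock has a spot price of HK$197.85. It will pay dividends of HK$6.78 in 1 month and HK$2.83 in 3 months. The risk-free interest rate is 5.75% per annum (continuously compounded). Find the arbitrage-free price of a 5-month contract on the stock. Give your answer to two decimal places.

PV(dividends) I = 6.78·e^(−0.0575·1/12) + 2.83·e^(−0.0575·3/12)
I = 6.7476 + 2.7896 = 9.5372
F = (S − I)·e^(rT) = (197.85 − 9.5372) · e^(0.0575·5/12)
= 188.3128 · e^0.023958 = 188.3128 × 1.024247 = HK$192.88

HK$192.88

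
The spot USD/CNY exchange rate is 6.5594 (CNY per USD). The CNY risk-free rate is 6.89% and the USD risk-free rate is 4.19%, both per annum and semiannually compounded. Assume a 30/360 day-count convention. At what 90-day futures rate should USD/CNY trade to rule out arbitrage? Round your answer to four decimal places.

By covered interest parity, F = S · (1+r_CNY/2)^(2T) / (1+r_USD/2)^(2T)
= 6.5594 × 1.017079 / 1.010421 = 6.5594 × 1.006589
F = 6.6026 CNY per USD

6.6026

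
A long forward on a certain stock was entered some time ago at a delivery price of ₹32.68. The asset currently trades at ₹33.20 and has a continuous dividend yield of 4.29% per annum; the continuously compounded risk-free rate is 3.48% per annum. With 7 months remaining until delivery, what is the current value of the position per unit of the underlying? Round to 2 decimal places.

Current fair forward for the remaining 7 months: F = S·e^((r − q)·T), (r − q) = 0.0348 − 0.0429 = -0.0081
F = 33.20 · e^(-0.0081 × 7/12) = 33.20 × 0.995286 = 33.0435
Value of long forward = (F − K)·e^(−rT) = (33.0435 − 32.68) · e^(−0.0348·7/12)
= 0.3635 × 0.979905 = 0.36

₹0.36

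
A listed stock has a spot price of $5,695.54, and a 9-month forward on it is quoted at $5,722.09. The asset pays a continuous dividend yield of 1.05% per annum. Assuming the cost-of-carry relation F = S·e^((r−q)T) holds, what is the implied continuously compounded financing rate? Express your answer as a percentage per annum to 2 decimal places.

1.67%

From F = S·e^((r−q)T): (r − q) = ln(F/S)/T
ln(5722.09/5695.54) = ln(1.004662) = 0.004651
(r − q) = 0.004651 / (9/12) = 0.006201
r = ln(F/S)/T + q = 0.006201 + 0.0105 = 0.016701
r = 1.67%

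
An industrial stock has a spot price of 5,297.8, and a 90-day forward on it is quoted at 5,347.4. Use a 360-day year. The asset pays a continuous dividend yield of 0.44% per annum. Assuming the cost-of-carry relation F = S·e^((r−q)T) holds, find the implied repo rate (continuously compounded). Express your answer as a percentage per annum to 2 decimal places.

4.17%

From F = S·e^((r−q)T): (r − q) = ln(F/S)/T
ln(5347.4/5297.8) = ln(1.009362) = 0.009318
(r − q) = 0.009318 / (90/360) = 0.037272
r = ln(F/S)/T + q = 0.037272 + 0.0044 = 0.041672
r = 4.17%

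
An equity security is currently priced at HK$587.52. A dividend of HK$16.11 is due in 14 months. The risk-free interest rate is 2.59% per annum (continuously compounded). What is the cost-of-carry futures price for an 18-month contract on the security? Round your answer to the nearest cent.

HK$594.54

PV(dividends) I = 16.11·e^(−0.0259·14/12)
I = 15.6305
F = (S − I)·e^(rT) = (587.52 − 15.6305) · e^(0.0259·18/12)
= 571.8895 · e^0.038850 = 571.8895 × 1.039615 = HK$594.54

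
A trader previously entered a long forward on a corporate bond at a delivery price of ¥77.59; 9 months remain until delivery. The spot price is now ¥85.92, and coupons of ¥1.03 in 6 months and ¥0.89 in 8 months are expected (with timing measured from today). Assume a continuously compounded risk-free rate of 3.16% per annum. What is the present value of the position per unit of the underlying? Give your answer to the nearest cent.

PV(remaining coupons) I = 1.03·e^(−0.0316·6/12) + 0.89·e^(−0.0316·8/12) = 1.8853
Current forward F = (S − I)·e^(rT) = (85.92 − 1.8853)·e^(0.0316·9/12) = 84.0347 × 1.023983 = 86.0501
Value (long) = (F − K)·e^(−rT) = (86.0501 − 77.59) × 0.976579 = 8.2620
Value = ¥8.26

¥8.26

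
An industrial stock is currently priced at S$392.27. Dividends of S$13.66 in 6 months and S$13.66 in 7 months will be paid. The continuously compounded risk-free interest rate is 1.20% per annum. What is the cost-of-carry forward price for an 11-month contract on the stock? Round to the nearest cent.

PV(dividends) I = 13.66·e^(−0.0120·6/12) + 13.66·e^(−0.0120·7/12)
I = 13.5783 + 13.5647 = 27.1430
F = (S − I)·e^(rT) = (392.27 − 27.1430) · e^(0.0120·11/12)
= 365.1270 · e^0.011000 = 365.1270 × 1.011061 = S$369.17

S$369.17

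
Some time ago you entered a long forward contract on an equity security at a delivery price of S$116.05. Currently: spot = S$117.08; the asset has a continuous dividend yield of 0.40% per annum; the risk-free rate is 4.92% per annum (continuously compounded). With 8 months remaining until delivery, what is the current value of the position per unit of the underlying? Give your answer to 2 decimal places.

S$4.46

Current fair forward for the remaining 8 months: F = S·e^((r − q)·T), (r − q) = 0.0492 − 0.0040 = 0.0452
F = 117.08 · e^(0.0452 × 8/12) = 117.08 × 1.030592 = 120.6617
Value of long forward = (F − K)·e^(−rT) = (120.6617 − 116.05) · e^(−0.0492·8/12)
= 4.6117 × 0.967732 = 4.46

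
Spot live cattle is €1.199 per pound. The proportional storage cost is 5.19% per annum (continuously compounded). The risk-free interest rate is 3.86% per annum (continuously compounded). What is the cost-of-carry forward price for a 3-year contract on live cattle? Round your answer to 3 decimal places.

€1.573 per pound

Net carry = r + u − y = 0.0386 + 0.0519 − 0.0000 = 0.0905
F = S·e^((r+u−y)T) = 1.199 · e^(0.0905 × 3) = 1.199 · e^0.271500
= 1.199 × 1.311931 = €1.573 per pound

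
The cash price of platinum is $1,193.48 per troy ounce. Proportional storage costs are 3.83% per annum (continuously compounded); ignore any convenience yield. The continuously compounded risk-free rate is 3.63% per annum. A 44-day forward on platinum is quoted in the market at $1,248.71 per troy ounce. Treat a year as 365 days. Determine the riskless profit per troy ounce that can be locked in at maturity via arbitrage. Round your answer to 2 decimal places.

Fair forward: F* = S·e^(carry·T), with carry = (r + u) = 0.0363 + 0.0383 = 0.0746
F* = 1193.48 · e^(0.0746 × 44/365) = 1193.48 · e^0.00899288 = 1193.48 × 1.00903344 = $1204.2612
Market $1248.71 > fair $1204.2612: forward overpriced → cash-and-carry (buy spot, short the forward).
At maturity, profit = |F_mkt − F*| = |1248.71 − 1204.2612| = $44.45 per troy ounce

$44.45 per troy ounce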